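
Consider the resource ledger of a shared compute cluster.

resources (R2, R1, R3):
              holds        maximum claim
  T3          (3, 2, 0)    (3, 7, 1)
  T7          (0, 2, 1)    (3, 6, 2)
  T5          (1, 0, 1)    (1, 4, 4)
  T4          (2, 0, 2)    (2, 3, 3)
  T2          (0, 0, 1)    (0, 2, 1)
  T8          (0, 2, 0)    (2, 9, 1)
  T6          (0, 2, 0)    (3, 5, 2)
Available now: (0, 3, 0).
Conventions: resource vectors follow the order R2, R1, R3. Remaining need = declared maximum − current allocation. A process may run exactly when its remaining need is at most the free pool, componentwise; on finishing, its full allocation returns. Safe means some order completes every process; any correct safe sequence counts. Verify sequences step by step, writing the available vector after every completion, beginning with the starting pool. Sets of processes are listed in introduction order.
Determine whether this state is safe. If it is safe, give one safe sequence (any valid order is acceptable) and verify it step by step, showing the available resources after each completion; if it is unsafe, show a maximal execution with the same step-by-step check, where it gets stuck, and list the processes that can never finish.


The state is UNSAFE.
Key observation: after T2, T4 the pool peaks at (2, 3, 3), and each blocked process is short somewhere: T3 on R1; T7 on R2, R1; T5 on R1; T8 on R1; T6 on R2.
Going as far as possible: T2, T4; after that, nothing fits. Walking it through:
  pool = (0, 3, 0)
  T2: need (0, 2, 0) fits (0, 3, 0); releases (0, 0, 1), pool now (0, 3, 1)
  T4: need (0, 3, 1) fits (0, 3, 1); releases (2, 0, 2), pool now (2, 3, 3)
  blocked: T3 wants (0, 5, 1), pool (2, 3, 3) — not enough R1
  blocked: T7 wants (3, 4, 1), pool (2, 3, 3) — not enough R2 and R1
  blocked: T5 wants (0, 4, 3), pool (2, 3, 3) — not enough R1
  blocked: T8 wants (2, 7, 1), pool (2, 3, 3) — not enough R1
  blocked: T6 wants (3, 3, 2), pool (2, 3, 3) — not enough R2
Processes that can never finish: T3, T7, T5, T8 and T6.


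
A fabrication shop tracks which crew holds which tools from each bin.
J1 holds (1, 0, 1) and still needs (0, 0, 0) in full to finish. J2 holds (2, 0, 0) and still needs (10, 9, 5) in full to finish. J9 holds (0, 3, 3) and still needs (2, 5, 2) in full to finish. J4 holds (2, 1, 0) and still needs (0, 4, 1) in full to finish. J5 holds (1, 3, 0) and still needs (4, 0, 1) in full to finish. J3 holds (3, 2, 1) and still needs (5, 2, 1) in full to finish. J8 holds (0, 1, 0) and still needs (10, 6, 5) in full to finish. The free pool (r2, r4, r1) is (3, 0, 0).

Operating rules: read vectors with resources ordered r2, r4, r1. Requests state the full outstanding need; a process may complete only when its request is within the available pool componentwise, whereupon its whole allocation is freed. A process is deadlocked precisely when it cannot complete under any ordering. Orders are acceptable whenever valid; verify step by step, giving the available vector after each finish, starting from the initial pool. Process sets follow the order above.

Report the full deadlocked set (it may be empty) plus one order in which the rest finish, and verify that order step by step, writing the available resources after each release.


No process is deadlocked.
Key observation: there is always a runnable process — J1 first — so the state unwinds completely.
A valid finishing order for the others: J1, J5, J3, J4, J9, J2, J8. Verifying each step:
  pool = (3, 0, 0)
  J1 needs (0, 0, 0) <= (3, 0, 0) -> finishes; pool += (1, 0, 1) = (4, 0, 1)
  J5 needs (4, 0, 1) <= (4, 0, 1) -> finishes; pool += (1, 3, 0) = (5, 3, 1)
  J3 needs (5, 2, 1) <= (5, 3, 1) -> finishes; pool += (3, 2, 1) = (8, 5, 2)
  J4 needs (0, 4, 1) <= (8, 5, 2) -> finishes; pool += (2, 1, 0) = (10, 6, 2)
  J9 needs (2, 5, 2) <= (10, 6, 2) -> finishes; pool += (0, 3, 3) = (10, 9, 5)
  J2 needs (10, 9, 5) <= (10, 9, 5) -> finishes; pool += (2, 0, 0) = (12, 9, 5)
  J8 needs (10, 6, 5) <= (12, 9, 5) -> finishes; pool += (0, 1, 0) = (12, 10, 5)


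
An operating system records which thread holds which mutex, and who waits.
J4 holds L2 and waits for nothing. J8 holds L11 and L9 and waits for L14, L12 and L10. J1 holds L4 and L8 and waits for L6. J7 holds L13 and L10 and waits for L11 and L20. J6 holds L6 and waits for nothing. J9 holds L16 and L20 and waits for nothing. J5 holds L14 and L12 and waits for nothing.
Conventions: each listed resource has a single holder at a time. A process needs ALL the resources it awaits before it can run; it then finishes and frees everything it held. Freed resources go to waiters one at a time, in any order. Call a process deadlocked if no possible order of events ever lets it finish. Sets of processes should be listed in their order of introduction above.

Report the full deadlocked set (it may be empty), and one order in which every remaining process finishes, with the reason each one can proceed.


Deadlocked set: J8 and J7.
Key observation: the loop J8 -> J7 -> J8 blocks itself forever; no other process is dragged down with it.
A valid finishing order for the others: J6, J9, J5, J1, J4.
Verifying each step:
  run J6 (it waits on nothing); releases L6
  run J9 (it waits on nothing); releases L16 and L20
  run J5 (it waits on nothing); releases L14 and L12
  run J1 (all its waits — L6 — are resolved); releases L4 and L8
  run J4 (it waits on nothing); releases L2


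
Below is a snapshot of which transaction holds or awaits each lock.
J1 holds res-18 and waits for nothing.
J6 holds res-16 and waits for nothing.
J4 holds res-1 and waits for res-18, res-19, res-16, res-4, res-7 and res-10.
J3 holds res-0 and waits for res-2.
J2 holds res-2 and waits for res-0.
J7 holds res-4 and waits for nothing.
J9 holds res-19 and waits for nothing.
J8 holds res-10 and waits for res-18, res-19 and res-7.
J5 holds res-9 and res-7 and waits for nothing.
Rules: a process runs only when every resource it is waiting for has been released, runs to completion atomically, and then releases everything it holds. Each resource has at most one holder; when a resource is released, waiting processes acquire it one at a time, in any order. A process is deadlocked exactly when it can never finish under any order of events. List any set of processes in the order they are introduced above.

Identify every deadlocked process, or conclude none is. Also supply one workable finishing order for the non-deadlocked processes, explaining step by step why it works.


Deadlocked set: J3 and J2.
Key observation: the cycle J3 -> J2 -> J3 can never break — each member waits on the next; no other process is dragged down with it.
One completion order for the rest: J9, J1, J5, J8, J6, J7, J4.
Walking it through:
  run J9 (it waits on nothing); releases res-19
  run J1 (it waits on nothing); releases res-18
  run J5 (it waits on nothing); releases res-9 and res-7
  run J8 (all its waits — res-18, res-19 and res-7 — are resolved); releases res-10
  run J6 (it waits on nothing); releases res-16
  run J7 (it waits on nothing); releases res-4
  run J4 (all its waits — res-18, res-19, res-16, res-4, res-7 and res-10 — are resolved); releases res-1


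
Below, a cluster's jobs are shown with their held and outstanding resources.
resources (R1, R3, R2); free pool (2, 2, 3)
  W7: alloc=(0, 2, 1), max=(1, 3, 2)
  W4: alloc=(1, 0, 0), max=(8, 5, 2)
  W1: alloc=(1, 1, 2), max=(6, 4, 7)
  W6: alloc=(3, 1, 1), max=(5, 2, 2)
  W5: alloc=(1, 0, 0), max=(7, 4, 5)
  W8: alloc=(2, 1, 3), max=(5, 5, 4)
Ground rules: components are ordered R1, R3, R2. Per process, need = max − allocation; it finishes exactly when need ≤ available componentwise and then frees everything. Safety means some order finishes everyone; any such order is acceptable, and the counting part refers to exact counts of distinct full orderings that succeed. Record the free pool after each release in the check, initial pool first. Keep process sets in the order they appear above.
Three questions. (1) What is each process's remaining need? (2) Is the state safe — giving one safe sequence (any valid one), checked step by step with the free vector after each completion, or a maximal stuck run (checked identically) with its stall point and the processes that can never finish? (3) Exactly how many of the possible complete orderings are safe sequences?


(1) Need matrix, components ordered R1, R3, R2:
  W7: (1, 1, 1)
  W4: (7, 5, 2)
  W1: (5, 3, 5)
  W6: (2, 1, 1)
  W5: (6, 4, 5)
  W8: (3, 4, 1)
(2) SAFE — a valid safe sequence is W7, W6, W8, W4, W1, W5.
Key observation: reading the order forward, W6 is the first process whose need (2, 1, 1) meets the free pool (2, 4, 4) exactly on a resource it requests.
Check, step by step:
  pool = (2, 2, 3)
  W7 needs (1, 1, 1) <= (2, 2, 3) -> finishes; pool += (0, 2, 1) = (2, 4, 4)
  W6 needs (2, 1, 1) <= (2, 4, 4) -> finishes; pool += (3, 1, 1) = (5, 5, 5)
  W8 needs (3, 4, 1) <= (5, 5, 5) -> finishes; pool += (2, 1, 3) = (7, 6, 8)
  W4 needs (7, 5, 2) <= (7, 6, 8) -> finishes; pool += (1, 0, 0) = (8, 6, 8)
  W1 needs (5, 3, 5) <= (8, 6, 8) -> finishes; pool += (1, 1, 2) = (9, 7, 10)
  W5 needs (6, 4, 5) <= (9, 7, 10) -> finishes; pool += (1, 0, 0) = (10, 7, 10)
(3) Precisely 20 of the possible complete orderings are safe sequences.


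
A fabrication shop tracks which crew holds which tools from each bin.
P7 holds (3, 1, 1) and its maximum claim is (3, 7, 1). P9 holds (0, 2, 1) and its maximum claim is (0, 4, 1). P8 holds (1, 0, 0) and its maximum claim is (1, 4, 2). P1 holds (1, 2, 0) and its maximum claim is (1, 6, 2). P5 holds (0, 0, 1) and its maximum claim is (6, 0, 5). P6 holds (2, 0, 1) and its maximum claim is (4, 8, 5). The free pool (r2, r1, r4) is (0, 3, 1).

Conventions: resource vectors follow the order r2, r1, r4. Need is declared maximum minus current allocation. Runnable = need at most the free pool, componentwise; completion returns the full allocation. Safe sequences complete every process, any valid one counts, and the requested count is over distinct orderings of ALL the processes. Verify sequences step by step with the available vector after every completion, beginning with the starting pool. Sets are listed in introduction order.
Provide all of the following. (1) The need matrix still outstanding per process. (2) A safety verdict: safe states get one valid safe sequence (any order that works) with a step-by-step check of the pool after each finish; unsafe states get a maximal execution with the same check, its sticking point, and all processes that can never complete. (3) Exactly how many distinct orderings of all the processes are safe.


(1) Remaining need (order r2, r1, r4):
  P7: (0, 6, 0)
  P9: (0, 2, 0)
  P8: (0, 4, 2)
  P1: (0, 4, 2)
  P5: (6, 0, 4)
  P6: (2, 8, 4)
(2) UNSAFE — no complete ordering exists.
Key observation: once P9, P1, P8, P7 finish, the pool peaks at (5, 8, 3) — and every remaining process still needs more r4 than that.
A maximal execution: P9, P1, P8, P7 — then nothing else fits. Check, step by step:
  pool = (0, 3, 1)
  run P9 (needs (0, 2, 0), free (0, 3, 1)); after release of (0, 2, 1) the pool is (0, 5, 2)
  run P1 (needs (0, 4, 2), free (0, 5, 2)); after release of (1, 2, 0) the pool is (1, 7, 2)
  run P8 (needs (0, 4, 2), free (1, 7, 2)); after release of (1, 0, 0) the pool is (2, 7, 2)
  run P7 (needs (0, 6, 0), free (2, 7, 2)); after release of (3, 1, 1) the pool is (5, 8, 3)
  P5 still needs (6, 0, 4) but only (5, 8, 3) is free — short on r2 and r4
  P6 still needs (2, 8, 4) but only (5, 8, 3) is free — short on r4
Permanently blocked: P5 and P6.
(3) Precisely 0 of the possible complete orderings are safe sequences.


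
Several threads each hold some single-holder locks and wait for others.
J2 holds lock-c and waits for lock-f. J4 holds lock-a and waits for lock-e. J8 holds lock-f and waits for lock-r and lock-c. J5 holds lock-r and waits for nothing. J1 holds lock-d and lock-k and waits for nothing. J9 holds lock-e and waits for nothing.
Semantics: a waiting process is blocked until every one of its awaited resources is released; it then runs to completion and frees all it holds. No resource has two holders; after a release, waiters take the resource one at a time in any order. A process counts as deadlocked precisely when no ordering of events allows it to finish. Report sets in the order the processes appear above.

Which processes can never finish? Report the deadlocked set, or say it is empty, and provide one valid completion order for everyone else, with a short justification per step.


Deadlocked set: J2 and J8.
Key observation: the knot is the closed ring of waits J2 -> J8 -> J2; no other process is dragged down with it.
One completion order for the rest: J5, J1, J9, J4.
Walking it through:
  J5: no waits; runs immediately, freeing lock-r
  J1: no waits; runs immediately, freeing lock-d and lock-k
  J9: no waits; runs immediately, freeing lock-e
  run J4 (all its waits — lock-e — are resolved); releases lock-a


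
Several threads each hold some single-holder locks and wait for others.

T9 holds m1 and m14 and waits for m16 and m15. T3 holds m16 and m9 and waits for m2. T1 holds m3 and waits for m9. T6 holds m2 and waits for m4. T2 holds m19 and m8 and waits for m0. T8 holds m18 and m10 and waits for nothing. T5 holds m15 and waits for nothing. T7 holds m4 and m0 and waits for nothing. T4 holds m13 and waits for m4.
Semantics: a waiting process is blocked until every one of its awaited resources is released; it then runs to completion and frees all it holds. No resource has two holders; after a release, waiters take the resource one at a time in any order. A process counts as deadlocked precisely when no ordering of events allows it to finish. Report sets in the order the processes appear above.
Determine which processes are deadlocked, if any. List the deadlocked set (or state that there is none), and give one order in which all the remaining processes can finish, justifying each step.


No process is deadlocked.
Key observation: the wait relation is loop-free; peeling off processes with no waits unwinds the whole state.
A valid finishing order for the others: T7, T6, T4, T3, T5, T8, T9, T2, T1.
Verifying each step:
  T7 waits on nothing -> runs at once and releases m4 and m0
  run T6 (all its waits — m4 — are resolved); releases m2
  run T4 (all its waits — m4 — are resolved); releases m13
  run T3 (all its waits — m2 — are resolved); releases m16 and m9
  T5 waits on nothing -> runs at once and releases m15
  T8 waits on nothing -> runs at once and releases m18 and m10
  run T9 (all its waits — m16 and m15 — are resolved); releases m1 and m14
  run T2 (all its waits — m0 — are resolved); releases m19 and m8
  run T1 (all its waits — m9 — are resolved); releases m3


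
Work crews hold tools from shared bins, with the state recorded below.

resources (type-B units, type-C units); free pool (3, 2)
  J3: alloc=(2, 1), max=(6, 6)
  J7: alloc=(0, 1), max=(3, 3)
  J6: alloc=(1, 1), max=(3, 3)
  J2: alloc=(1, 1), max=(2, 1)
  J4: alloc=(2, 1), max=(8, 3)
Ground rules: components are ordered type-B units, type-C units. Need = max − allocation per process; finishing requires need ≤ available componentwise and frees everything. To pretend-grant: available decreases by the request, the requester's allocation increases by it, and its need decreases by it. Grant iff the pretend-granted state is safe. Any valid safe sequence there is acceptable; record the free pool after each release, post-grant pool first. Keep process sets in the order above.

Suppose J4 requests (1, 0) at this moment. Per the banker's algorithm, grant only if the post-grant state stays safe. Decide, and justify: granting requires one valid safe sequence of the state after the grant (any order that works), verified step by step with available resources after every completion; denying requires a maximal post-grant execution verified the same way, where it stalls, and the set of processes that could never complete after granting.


GRANT — the state after the grant stays safe, e.g. via J2, J6, J7, J3, J4.
Key observation: granting shrinks the pool to (2, 2), yet J2 still fits and the chain goes through.
Check on the post-grant state, step by step:
  pool = (2, 2)
  J2 needs (1, 0) <= (2, 2) -> finishes; pool += (1, 1) = (3, 3)
  J6 needs (2, 2) <= (3, 3) -> finishes; pool += (1, 1) = (4, 4)
  J7 needs (3, 2) <= (4, 4) -> finishes; pool += (0, 1) = (4, 5)
  J3 needs (4, 5) <= (4, 5) -> finishes; pool += (2, 1) = (6, 6)
  J4 needs (5, 2) <= (6, 6) -> finishes; pool += (3, 1) = (9, 7)


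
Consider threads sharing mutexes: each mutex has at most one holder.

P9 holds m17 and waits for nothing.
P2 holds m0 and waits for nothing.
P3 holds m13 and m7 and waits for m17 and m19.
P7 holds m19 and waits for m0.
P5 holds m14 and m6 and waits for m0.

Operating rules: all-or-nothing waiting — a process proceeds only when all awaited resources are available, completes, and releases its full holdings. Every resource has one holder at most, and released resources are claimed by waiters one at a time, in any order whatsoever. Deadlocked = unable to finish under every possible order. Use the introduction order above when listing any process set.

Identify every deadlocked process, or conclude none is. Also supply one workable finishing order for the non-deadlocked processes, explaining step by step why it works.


Nothing here is deadlocked.
Key observation: every chain of waits terminates; starting from the processes that wait on nothing, all the rest unlock in turn.
The rest can finish in the order P2, P9, P7, P3, P5.
Check, step by step:
  run P2 (it waits on nothing); releases m0
  run P9 (it waits on nothing); releases m17
  P7: everything it awaited (m0) is free; runs, freeing m19
  P3: everything it awaited (m17 and m19) is free; runs, freeing m13 and m7
  P5: everything it awaited (m0) is free; runs, freeing m14 and m6


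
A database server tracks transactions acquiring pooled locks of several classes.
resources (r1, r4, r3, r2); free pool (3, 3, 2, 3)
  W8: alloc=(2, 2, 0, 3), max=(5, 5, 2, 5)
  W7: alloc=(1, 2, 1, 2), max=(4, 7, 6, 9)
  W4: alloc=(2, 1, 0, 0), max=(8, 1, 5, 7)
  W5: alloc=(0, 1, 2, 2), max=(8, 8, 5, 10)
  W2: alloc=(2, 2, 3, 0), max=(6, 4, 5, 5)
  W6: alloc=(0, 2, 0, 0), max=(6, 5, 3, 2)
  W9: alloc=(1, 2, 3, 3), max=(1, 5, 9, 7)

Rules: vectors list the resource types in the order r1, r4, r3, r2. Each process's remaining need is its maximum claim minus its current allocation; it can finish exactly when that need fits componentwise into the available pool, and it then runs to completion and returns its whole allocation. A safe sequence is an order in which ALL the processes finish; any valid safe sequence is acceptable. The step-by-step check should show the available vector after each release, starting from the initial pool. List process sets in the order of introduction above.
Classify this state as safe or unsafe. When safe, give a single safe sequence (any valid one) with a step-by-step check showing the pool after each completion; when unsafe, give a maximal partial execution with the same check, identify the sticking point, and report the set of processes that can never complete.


UNSAFE — no complete ordering exists.
Key observation: after W8, W2, W6 the pool peaks at (7, 9, 5, 6), and each blocked process is short somewhere: W7 on r2; W4 on r2; W5 on r1, r2; W9 on r3.
Going as far as possible: W8, W2, W6; after that, nothing fits. Verifying each step:
  pool = (3, 3, 2, 3)
  W8: need (3, 3, 2, 2) fits (3, 3, 2, 3); releases (2, 2, 0, 3), pool now (5, 5, 2, 6)
  W2: need (4, 2, 2, 5) fits (5, 5, 2, 6); releases (2, 2, 3, 0), pool now (7, 7, 5, 6)
  W6: need (6, 3, 3, 2) fits (7, 7, 5, 6); releases (0, 2, 0, 0), pool now (7, 9, 5, 6)
  blocked: W7 wants (3, 5, 5, 7), pool (7, 9, 5, 6) — not enough r2
  blocked: W4 wants (6, 0, 5, 7), pool (7, 9, 5, 6) — not enough r2
  blocked: W5 wants (8, 7, 3, 8), pool (7, 9, 5, 6) — not enough r1 and r2
  blocked: W9 wants (0, 3, 6, 4), pool (7, 9, 5, 6) — not enough r3
Permanently blocked: W7, W4, W5 and W9.


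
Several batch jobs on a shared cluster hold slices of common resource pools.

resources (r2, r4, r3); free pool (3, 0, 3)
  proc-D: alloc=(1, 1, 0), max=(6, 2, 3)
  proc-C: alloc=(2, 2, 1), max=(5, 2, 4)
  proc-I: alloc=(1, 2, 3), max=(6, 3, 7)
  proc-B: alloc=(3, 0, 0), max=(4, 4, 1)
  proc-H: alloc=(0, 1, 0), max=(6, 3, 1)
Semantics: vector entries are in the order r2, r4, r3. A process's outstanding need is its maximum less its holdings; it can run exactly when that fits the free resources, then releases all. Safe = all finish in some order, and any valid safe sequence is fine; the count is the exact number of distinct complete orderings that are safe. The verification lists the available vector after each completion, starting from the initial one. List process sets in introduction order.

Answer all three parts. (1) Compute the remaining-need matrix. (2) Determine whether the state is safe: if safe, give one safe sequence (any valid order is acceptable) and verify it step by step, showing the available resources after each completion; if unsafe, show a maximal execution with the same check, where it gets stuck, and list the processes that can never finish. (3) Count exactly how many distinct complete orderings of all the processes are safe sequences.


(1) Outstanding need per process (order r2, r4, r3):
  proc-D: (5, 1, 3)
  proc-C: (3, 0, 3)
  proc-I: (5, 1, 4)
  proc-B: (1, 4, 1)
  proc-H: (6, 2, 1)
(2) SAFE — a valid safe sequence is proc-C, proc-I, proc-B, proc-H, proc-D.
Key observation: at proc-C the run first touches a limit — (3, 0, 3) against (3, 0, 3), exact on a resource it actually requests.
Verifying each step:
  pool = (3, 0, 3)
  run proc-C (needs (3, 0, 3), free (3, 0, 3)); after release of (2, 2, 1) the pool is (5, 2, 4)
  run proc-I (needs (5, 1, 4), free (5, 2, 4)); after release of (1, 2, 3) the pool is (6, 4, 7)
  run proc-B (needs (1, 4, 1), free (6, 4, 7)); after release of (3, 0, 0) the pool is (9, 4, 7)
  run proc-H (needs (6, 2, 1), free (9, 4, 7)); after release of (0, 1, 0) the pool is (9, 5, 7)
  run proc-D (needs (5, 1, 3), free (9, 5, 7)); after release of (1, 1, 0) the pool is (10, 6, 7)
(3) Precisely 10 of the possible complete orderings are safe sequences.


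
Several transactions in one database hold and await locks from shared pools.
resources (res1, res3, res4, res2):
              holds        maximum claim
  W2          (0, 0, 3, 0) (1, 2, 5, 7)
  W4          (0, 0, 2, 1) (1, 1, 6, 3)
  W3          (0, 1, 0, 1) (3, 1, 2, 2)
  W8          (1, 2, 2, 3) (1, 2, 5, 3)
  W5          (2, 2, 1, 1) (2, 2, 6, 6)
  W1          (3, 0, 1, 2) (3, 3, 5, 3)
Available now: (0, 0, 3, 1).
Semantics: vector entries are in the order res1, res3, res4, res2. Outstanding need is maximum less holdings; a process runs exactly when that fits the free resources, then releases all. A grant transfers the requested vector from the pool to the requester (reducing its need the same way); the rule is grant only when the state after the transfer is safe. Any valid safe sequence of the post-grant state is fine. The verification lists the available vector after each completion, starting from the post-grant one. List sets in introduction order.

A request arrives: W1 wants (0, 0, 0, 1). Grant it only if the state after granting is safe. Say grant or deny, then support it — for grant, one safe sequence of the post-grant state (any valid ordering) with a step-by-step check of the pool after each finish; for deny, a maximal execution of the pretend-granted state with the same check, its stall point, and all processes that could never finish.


DENY — the pretend-granted state is unsafe.
Key observation: after W8, W4 the pool peaks at (1, 2, 7, 4), and each blocked process is short somewhere: W2 on res2; W3 on res1; W5 on res2; W1 on res3.
Pretend the grant happened; the run W8, W4 goes as far as possible. Check, step by step:
  pool = (0, 0, 3, 0)
  run W8 (needs (0, 0, 3, 0), free (0, 0, 3, 0)); after release of (1, 2, 2, 3) the pool is (1, 2, 5, 3)
  run W4 (needs (1, 1, 4, 2), free (1, 2, 5, 3)); after release of (0, 0, 2, 1) the pool is (1, 2, 7, 4)
  W2 still needs (1, 2, 2, 7) but only (1, 2, 7, 4) is free — short on res2
  W3 still needs (3, 0, 2, 1) but only (1, 2, 7, 4) is free — short on res1
  W5 still needs (0, 0, 5, 5) but only (1, 2, 7, 4) is free — short on res2
  W1 still needs (0, 3, 4, 0) but only (1, 2, 7, 4) is free — short on res3
Processes that could never finish after the grant: W2, W3, W5 and W1.


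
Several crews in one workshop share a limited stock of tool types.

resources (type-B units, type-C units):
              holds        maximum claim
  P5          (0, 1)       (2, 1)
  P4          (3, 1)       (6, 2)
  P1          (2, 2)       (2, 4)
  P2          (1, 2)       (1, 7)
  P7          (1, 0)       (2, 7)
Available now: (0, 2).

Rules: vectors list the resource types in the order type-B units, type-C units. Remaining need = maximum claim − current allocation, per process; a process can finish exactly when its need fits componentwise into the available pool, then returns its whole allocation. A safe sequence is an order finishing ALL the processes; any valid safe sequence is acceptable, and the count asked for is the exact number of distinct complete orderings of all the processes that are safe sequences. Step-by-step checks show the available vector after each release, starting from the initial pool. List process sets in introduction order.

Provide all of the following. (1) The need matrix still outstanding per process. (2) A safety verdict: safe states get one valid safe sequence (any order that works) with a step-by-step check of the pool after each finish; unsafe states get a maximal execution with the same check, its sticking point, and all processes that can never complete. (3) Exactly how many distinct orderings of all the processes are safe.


(1) Remaining need (order type-B units, type-C units):
  P5: (2, 0)
  P4: (3, 1)
  P1: (0, 2)
  P2: (0, 5)
  P7: (1, 7)
(2) SAFE, for example via the order P1, P5, P2, P7, P4.
Key observation: reading the order forward, P1 is the first process whose need (0, 2) meets the free pool (0, 2) exactly on a resource it requests.
Check, step by step:
  pool = (0, 2)
  run P1 (needs (0, 2), free (0, 2)); after release of (2, 2) the pool is (2, 4)
  run P5 (needs (2, 0), free (2, 4)); after release of (0, 1) the pool is (2, 5)
  run P2 (needs (0, 5), free (2, 5)); after release of (1, 2) the pool is (3, 7)
  run P7 (needs (1, 7), free (3, 7)); after release of (1, 0) the pool is (4, 7)
  run P4 (needs (3, 1), free (4, 7)); after release of (3, 1) the pool is (7, 8)
(3) The exact count: 2 of the possible complete orderings are safe sequences.


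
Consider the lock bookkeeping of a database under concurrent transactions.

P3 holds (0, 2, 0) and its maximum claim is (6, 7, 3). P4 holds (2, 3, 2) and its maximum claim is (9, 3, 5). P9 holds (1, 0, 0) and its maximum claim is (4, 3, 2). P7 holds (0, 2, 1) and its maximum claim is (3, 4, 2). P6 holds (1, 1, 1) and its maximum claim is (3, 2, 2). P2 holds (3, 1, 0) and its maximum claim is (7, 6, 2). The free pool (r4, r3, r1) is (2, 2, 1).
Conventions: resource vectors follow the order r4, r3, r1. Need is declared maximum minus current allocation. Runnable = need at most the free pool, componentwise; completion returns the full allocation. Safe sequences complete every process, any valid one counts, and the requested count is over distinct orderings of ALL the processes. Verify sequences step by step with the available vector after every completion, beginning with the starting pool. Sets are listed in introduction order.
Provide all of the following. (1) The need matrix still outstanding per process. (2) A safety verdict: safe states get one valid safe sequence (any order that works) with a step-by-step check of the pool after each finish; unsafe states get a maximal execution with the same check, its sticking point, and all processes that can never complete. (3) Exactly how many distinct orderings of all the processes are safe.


(1) Need matrix, components ordered r4, r3, r1:
  P3: (6, 5, 3)
  P4: (7, 0, 3)
  P9: (3, 3, 2)
  P7: (3, 2, 1)
  P6: (2, 1, 1)
  P2: (4, 5, 2)
(2) SAFE. One safe sequence: P6, P9, P7, P2, P3, P4.
Key observation: P6 marks the first exact bind of the order: its need (2, 1, 1) fits the free (2, 2, 1) with zero slack on a requested resource.
Step-by-step check:
  pool = (2, 2, 1)
  run P6 (needs (2, 1, 1), free (2, 2, 1)); after release of (1, 1, 1) the pool is (3, 3, 2)
  run P9 (needs (3, 3, 2), free (3, 3, 2)); after release of (1, 0, 0) the pool is (4, 3, 2)
  run P7 (needs (3, 2, 1), free (4, 3, 2)); after release of (0, 2, 1) the pool is (4, 5, 3)
  run P2 (needs (4, 5, 2), free (4, 5, 3)); after release of (3, 1, 0) the pool is (7, 6, 3)
  run P3 (needs (6, 5, 3), free (7, 6, 3)); after release of (0, 2, 0) the pool is (7, 8, 3)
  run P4 (needs (7, 0, 3), free (7, 8, 3)); after release of (2, 3, 2) the pool is (9, 11, 5)
(3) Exactly 4 of the possible complete orderings are safe sequences.


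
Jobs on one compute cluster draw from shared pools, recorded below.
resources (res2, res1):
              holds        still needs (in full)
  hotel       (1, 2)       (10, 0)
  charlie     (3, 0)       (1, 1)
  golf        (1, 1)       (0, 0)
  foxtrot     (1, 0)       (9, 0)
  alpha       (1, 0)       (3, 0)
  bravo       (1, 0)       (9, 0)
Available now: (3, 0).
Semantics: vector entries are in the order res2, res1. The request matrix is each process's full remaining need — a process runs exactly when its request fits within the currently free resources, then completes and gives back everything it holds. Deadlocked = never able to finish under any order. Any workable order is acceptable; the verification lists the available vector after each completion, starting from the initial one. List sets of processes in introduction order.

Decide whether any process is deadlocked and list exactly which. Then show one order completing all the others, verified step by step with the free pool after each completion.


The deadlocked set is hotel, foxtrot and bravo.
Key observation: the wall is res2: completing alpha, golf, charlie brings the pool only to (8, 1), and all the rest need more.
A valid finishing order for the others: alpha, golf, charlie. Verifying each step:
  pool = (3, 0)
  alpha needs (3, 0) <= (3, 0) -> finishes; pool += (1, 0) = (4, 0)
  golf needs (0, 0) <= (4, 0) -> finishes; pool += (1, 1) = (5, 1)
  charlie needs (1, 1) <= (5, 1) -> finishes; pool += (3, 0) = (8, 1)
None of the blocked processes ever fits:
  hotel cannot run: need (10, 0) vs free (8, 1) (insufficient res2)
  foxtrot cannot run: need (9, 0) vs free (8, 1) (insufficient res2)
  bravo cannot run: need (9, 0) vs free (8, 1) (insufficient res2)


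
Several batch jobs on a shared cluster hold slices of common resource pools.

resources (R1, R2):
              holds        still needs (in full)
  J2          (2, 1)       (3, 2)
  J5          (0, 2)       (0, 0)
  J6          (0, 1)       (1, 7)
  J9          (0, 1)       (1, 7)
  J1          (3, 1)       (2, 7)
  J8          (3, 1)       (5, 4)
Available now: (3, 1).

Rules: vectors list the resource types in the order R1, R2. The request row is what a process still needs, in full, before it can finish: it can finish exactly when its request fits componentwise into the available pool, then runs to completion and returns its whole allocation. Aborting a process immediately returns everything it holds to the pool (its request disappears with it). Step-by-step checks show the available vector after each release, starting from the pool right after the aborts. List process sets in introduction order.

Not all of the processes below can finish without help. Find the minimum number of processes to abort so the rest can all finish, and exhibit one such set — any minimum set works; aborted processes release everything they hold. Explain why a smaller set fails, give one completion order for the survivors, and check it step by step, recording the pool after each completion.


The answer: abort J6 and J9.
Key observation: before aborting J6 and J9, J1 was permanently blocked — no order could ever run it; afterwards it completes at step 4.
No one abort is enough; case by case: J2 alone leaves J6 blocked (short on R2); J5 alone leaves J6 blocked (short on R2); J6 alone leaves J9 blocked (short on R2); J9 alone leaves J6 blocked (short on R2); J1 alone leaves J6 blocked (short on R2); J8 alone leaves J6 blocked (short on R2).
Survivors finish in the order: J2, J8, J5, J1. Walking it through (pool after the aborts first):
  pool = (3, 3)
  run J2 (needs (3, 2), free (3, 3)); after release of (2, 1) the pool is (5, 4)
  run J8 (needs (5, 4), free (5, 4)); after release of (3, 1) the pool is (8, 5)
  run J5 (needs (0, 0), free (8, 5)); after release of (0, 2) the pool is (8, 7)
  run J1 (needs (2, 7), free (8, 7)); after release of (3, 1) the pool is (11, 8)


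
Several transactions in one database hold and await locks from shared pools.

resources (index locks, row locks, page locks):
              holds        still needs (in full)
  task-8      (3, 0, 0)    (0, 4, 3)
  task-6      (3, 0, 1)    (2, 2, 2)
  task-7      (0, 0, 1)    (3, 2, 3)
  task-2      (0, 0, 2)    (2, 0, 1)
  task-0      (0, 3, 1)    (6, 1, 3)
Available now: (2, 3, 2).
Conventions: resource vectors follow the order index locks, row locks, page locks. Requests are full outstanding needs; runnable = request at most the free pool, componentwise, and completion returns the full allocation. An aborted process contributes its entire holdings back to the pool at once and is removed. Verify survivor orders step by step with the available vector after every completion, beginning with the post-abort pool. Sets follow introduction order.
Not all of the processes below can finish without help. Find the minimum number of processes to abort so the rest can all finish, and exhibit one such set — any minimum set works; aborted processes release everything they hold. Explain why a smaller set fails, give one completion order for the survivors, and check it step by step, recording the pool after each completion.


The answer: abort task-8.
Key observation: the returned (3, 0, 0) from task-8 is what brings task-0 — unrunnable before, under any order — into play at step 3.
Minimality: the empty abort set fails — the state is deadlocked as it stands.
The survivors complete as task-6, task-7, task-0, task-2. Step-by-step check (starting from the post-abort pool):
  pool = (5, 3, 2)
  task-6: need (2, 2, 2) fits (5, 3, 2); releases (3, 0, 1), pool now (8, 3, 3)
  task-7: need (3, 2, 3) fits (8, 3, 3); releases (0, 0, 1), pool now (8, 3, 4)
  task-0: need (6, 1, 3) fits (8, 3, 4); releases (0, 3, 1), pool now (8, 6, 5)
  task-2: need (2, 0, 1) fits (8, 6, 5); releases (0, 0, 2), pool now (8, 6, 7)


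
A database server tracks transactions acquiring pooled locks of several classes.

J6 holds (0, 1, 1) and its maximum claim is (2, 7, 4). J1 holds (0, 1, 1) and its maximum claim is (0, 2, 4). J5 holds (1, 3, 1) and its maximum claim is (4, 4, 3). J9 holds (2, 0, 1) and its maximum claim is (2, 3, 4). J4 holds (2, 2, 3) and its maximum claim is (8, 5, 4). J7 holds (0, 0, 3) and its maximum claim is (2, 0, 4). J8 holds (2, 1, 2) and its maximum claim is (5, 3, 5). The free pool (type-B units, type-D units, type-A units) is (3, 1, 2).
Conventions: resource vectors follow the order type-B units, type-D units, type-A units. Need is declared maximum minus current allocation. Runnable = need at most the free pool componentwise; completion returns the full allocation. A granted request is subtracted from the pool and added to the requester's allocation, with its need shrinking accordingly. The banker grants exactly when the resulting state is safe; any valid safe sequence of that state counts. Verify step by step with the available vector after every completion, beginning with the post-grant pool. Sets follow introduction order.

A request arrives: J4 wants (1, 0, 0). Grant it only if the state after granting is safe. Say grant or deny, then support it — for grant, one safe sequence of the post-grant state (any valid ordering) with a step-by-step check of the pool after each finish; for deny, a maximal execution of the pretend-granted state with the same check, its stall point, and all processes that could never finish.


DENY — the pretend-granted state is unsafe.
Key observation: after J7, J1 the pool peaks at (2, 2, 6), and each blocked process is short somewhere: J6 on type-D units; J5 on type-B units; J9 on type-D units; J4 on type-B units, type-D units; J8 on type-B units.
Pretend the grant happened; the run J7, J1 goes as far as possible. Verifying each step:
  pool = (2, 1, 2)
  run J7 (needs (2, 0, 1), free (2, 1, 2)); after release of (0, 0, 3) the pool is (2, 1, 5)
  run J1 (needs (0, 1, 3), free (2, 1, 5)); after release of (0, 1, 1) the pool is (2, 2, 6)
  J6 cannot run: need (2, 6, 3) vs free (2, 2, 6) (insufficient type-D units)
  J5 cannot run: need (3, 1, 2) vs free (2, 2, 6) (insufficient type-B units)
  J9 cannot run: need (0, 3, 3) vs free (2, 2, 6) (insufficient type-D units)
  J4 cannot run: need (5, 3, 1) vs free (2, 2, 6) (insufficient type-B units and type-D units)
  J8 cannot run: need (3, 2, 3) vs free (2, 2, 6) (insufficient type-B units)
Processes that could never finish after the grant: J6, J5, J9, J4 and J8.


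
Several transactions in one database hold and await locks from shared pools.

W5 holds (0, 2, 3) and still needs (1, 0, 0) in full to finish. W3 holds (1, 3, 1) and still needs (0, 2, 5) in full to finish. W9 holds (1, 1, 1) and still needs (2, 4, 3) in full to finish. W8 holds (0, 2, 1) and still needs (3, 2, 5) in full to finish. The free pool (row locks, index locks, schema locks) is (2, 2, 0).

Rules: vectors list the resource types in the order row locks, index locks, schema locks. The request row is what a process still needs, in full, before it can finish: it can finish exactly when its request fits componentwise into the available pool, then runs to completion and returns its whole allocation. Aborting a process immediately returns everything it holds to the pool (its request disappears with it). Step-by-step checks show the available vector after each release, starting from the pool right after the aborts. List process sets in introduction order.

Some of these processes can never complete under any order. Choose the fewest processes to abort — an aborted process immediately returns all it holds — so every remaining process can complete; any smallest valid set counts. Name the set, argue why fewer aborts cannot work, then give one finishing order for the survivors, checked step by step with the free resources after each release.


The answer: abort W8.
Key observation: W3 had no path to completion before; after the abort of W8 ((0, 2, 1) returned), step 3 is where it fits.
Minimality: the empty abort set fails — the state is deadlocked as it stands.
Survivors finish in the order: W5, W9, W3. Walking it through (pool after the aborts first):
  pool = (2, 4, 1)
  run W5 (needs (1, 0, 0), free (2, 4, 1)); after release of (0, 2, 3) the pool is (2, 6, 4)
  run W9 (needs (2, 4, 3), free (2, 6, 4)); after release of (1, 1, 1) the pool is (3, 7, 5)
  run W3 (needs (0, 2, 5), free (3, 7, 5)); after release of (1, 3, 1) the pool is (4, 10, 6)


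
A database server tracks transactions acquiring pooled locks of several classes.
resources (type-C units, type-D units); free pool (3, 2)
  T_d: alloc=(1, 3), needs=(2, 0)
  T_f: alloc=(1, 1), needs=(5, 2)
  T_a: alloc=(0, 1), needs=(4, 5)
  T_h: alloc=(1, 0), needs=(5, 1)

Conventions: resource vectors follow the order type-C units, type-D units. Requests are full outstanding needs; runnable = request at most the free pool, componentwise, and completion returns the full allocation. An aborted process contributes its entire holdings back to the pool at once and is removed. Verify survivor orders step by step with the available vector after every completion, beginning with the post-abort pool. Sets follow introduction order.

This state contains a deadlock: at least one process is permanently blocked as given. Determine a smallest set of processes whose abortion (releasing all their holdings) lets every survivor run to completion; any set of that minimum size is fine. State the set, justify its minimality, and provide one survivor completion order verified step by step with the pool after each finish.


The answer: abort T_h.
Key observation: the returned (1, 0) from T_h is what brings T_f — unrunnable before, under any order — into play at step 3.
Why nothing smaller works: aborting no one leaves the state deadlocked as given.
One survivor order: T_d, T_a, T_f. Verifying each step (post-abort pool first):
  pool = (4, 2)
  run T_d (needs (2, 0), free (4, 2)); after release of (1, 3) the pool is (5, 5)
  run T_a (needs (4, 5), free (5, 5)); after release of (0, 1) the pool is (5, 6)
  run T_f (needs (5, 2), free (5, 6)); after release of (1, 1) the pool is (6, 7)
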